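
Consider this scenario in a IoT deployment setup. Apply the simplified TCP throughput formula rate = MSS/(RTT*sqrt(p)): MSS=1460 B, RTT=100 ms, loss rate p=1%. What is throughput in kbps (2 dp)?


Given: MSS = 1460 bytes, RTT = 100 ms, loss = 1%
RTT in seconds = 100 / 1000 = 0.1
Loss rate = 1% = 0.01
sqrt(loss) = sqrt(0.01) = 0.1
Throughput (bytes/s) = 1460 / (0.1 * 0.1) = 146000.0000
Throughput (kbps) = 146000.0000 * 8 / 1000 = 1168.000000 -> 1168.00 kbps (2 dp)

1168.00


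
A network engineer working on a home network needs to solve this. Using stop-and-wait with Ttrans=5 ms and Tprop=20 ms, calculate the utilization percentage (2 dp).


Given: Ttrans = 5 ms, Tprop = 20 ms
RTT = 2 * Tprop = 2 * 20 = 40 ms
U = Ttrans / (Ttrans + RTT)
U = 5 / (5 + 40)
U = 5 / 45 = 0.111111
U% = 11.11%

11.11


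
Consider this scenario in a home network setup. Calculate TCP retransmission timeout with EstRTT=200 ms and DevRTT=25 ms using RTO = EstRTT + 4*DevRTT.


Given: EstRTT = 200 ms, DevRTT = 25 ms
Timeout = EstRTT + 4 * DevRTT
4 * DevRTT = 4 * 25 = 100
Timeout = 200 + 100 = 300 ms

300


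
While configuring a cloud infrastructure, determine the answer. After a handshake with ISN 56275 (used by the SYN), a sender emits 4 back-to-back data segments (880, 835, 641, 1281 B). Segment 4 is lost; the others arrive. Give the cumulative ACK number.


SYN uses sequence number 56275; first data byte = ISN + 1 = 56276.
Segment 1: SEQ = 56276, len = 880 B, covers [56276, 57155]
Segment 2: SEQ = 57156, len = 835 B, covers [57156, 57990]
Segment 3: SEQ = 57991, len = 641 B, covers [57991, 58631]
Segment 4: SEQ = 58632, len = 1281 B, covers [58632, 59912] [LOST]
In-order data received: bytes [56276, 58631] (segments 1..3).
Segment 4 missing -> gap begins at byte 58632.
Cumulative ACK = next expected in-order byte = 56276 + 880 + 835 + 641 = 58632

58632


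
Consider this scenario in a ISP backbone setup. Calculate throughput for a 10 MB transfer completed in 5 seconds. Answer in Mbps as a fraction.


Given: file = 10 MB, time = 5 s
File in Mb = 10 * 8 = 80 Mb
Throughput = 80 / 5 Mbps
Throughput = 16 Mbps

16


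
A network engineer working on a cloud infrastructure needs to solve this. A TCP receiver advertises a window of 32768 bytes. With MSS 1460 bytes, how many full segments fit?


Given: RWND = 32768 bytes, MSS = 1460 bytes
Full segments = floor(RWND / MSS)
Full segments = floor(32768 / 1460)
Full segments = floor(22.4438) = 22

22


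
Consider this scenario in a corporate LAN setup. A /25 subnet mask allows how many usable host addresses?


Given: subnet mask /25
Host bits = 32 - 25 = 7
Total addresses = 2^7 = 128
Usable hosts = 128 - 2 (network + broadcast) = 126

126


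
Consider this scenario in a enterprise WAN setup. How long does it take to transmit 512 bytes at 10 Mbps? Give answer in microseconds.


Given: packet = 512 bytes, bandwidth = 10 Mbps
Packet in bits = 512 * 8 = 4096 bits
Bandwidth = 10 * 10^6 = 10000000 bps
Time = 4096 / 10000000 seconds
Time in us = 4096 * 10^6 / 10000000 = 409.6

409.6


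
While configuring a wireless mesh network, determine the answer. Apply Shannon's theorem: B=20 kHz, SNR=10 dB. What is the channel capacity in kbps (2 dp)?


Given: B = 20 kHz, SNR = 10 dB
SNR linear = 10^(10/10) = 10
1 + SNR = 11
log2(11) = 3.4594316186
C = 20 * 1000 * 3.4594316186 = 69188.6324 bps
C = 69.188632 kbps -> 69.19 kbps (2 dp)

69.19


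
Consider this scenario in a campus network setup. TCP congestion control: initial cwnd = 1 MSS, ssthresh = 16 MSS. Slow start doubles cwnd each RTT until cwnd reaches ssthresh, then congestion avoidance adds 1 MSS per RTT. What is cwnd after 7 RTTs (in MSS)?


RTT 0: cwnd = 1 MSS (initial)
RTT 1: cwnd = 2 MSS (slow start, doubled)
RTT 2: cwnd = 4 MSS (slow start, doubled)
RTT 3: cwnd = 8 MSS (slow start, doubled)
RTT 4: cwnd = 16 MSS (slow start, doubled)
RTT 5: cwnd = 17 MSS (congestion avoidance, +1)
RTT 6: cwnd = 18 MSS (congestion avoidance, +1)
RTT 7: cwnd = 19 MSS (congestion avoidance, +1)

19


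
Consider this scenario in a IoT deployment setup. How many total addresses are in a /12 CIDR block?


Given: CIDR prefix /12
Host bits = 32 - 12 = 20
Total addresses = 2^20 = 1048576

1048576


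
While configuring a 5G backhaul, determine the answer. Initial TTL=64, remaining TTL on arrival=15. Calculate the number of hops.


Given: initial TTL = 64, received TTL = 15
Hops = initial TTL - received TTL
Hops = 64 - 15 = 49

49


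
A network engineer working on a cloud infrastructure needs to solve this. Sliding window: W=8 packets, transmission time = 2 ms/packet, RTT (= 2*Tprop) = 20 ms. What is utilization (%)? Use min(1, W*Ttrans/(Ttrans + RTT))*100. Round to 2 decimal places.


Given: W = 8, Ttrans = 2 ms, RTT = 20 ms (= 2 * Tprop, Tprop = 10 ms)
Cycle time = Ttrans + RTT = 2 + 20 = 22 ms (first packet sent until its ACK returns)
W * Ttrans = 8 * 2 = 16 ms of sending per cycle
W * Ttrans / (Ttrans + RTT) = 16 / 22 = 0.727273
U = min(1, 0.727273) = 0.727273
U% = 72.73%

72.73


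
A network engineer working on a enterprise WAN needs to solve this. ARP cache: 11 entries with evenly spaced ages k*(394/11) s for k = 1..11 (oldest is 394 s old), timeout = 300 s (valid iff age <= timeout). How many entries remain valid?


Ages are k * 394/11 s for k = 1..11 (spacing = 35.8182 s).
Entry k is valid iff k * 394/11 <= 300 iff k <= 11 * 300 / 394 = 8.3756
n_valid = floor(8.3756) = 8
(n_stale = 11 - 8 = 3)

8


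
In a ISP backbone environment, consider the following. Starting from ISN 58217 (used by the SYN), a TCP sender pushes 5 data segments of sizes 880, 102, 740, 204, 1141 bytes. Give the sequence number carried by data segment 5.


The SYN occupies sequence number ISN = 58217, so the first data byte is ISN + 1 = 58218.
SEQ of data segment i = (ISN + 1) + sum of payload sizes of segments 1..i-1.
Segment 1: SEQ = 58218, payload = 880 bytes
Segment 2: SEQ = 59098, payload = 102 bytes
Segment 3: SEQ = 59200, payload = 740 bytes
Segment 4: SEQ = 59940, payload = 204 bytes
Segment 5: SEQ = 60144, payload = 1141 bytes
SEQ of segment 5 = 58218 + 880 + 102 + 740 + 204 = 60144

60144


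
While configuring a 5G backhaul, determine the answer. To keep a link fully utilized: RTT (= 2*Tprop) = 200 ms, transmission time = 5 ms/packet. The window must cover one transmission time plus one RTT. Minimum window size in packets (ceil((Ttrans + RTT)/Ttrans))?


Given: Ttrans = 5 ms, RTT = 200 ms (= 2 * Tprop, Tprop = 100 ms)
Time until first ACK returns = Ttrans + RTT = 5 + 200 = 205 ms
Need W * Ttrans >= Ttrans + RTT  ->  W >= (Ttrans + RTT) / Ttrans
(Ttrans + RTT) / Ttrans = 205 / 5 = 41
W_min = ceil(41) = 41

41


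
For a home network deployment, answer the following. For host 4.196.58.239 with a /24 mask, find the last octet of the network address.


Given: IP = 4.196.58.239, prefix = /24
Subnet mask = 255.255.255.0
Last octet of IP: 239
Last octet of mask: 0
Network last octet = 239 AND 0 = 0

0


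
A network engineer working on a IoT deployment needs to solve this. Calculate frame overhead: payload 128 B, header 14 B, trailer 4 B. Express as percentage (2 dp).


Given: payload = 128 B, header = 14 B, trailer = 4 B
Overhead bytes = header + trailer = 14 + 4 = 18
Total frame = payload + overhead = 128 + 18 = 146
Overhead % = 18 / 146 * 100 = 12.3288% -> 12.33% (2 dp)

12.33


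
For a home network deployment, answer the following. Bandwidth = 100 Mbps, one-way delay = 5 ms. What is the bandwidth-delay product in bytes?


Given: bandwidth = 100 Mbps, delay = 5 ms
BDP in bits = 100 * 10^6 * 5 / 1000
BDP in bits = 500000
BDP in bytes = 500000 / 8 = 62500

62500


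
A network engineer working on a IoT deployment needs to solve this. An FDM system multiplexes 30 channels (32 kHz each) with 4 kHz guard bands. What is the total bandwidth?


Given: 30 channels, 32 kHz each, guard = 4 kHz
Channel bandwidth = 30 * 32 = 960 kHz
Guard bands = 29 gaps * 4 kHz = 116 kHz
Total = 960 + 116 = 1076 kHz

1076


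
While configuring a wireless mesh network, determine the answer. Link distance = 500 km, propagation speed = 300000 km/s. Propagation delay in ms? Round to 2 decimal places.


Given: distance = 500 km, speed = 300000 km/s
Delay = distance / speed = 500 / 300000 seconds
Delay in ms = 500 * 1000 / 300000
Delay = 1.6667 ms
Rounded to 2 dp = 1.67 ms

1.67


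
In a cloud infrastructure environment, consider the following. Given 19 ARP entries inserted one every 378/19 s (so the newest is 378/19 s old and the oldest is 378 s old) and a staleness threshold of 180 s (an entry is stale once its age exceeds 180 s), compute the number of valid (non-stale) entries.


Ages are k * 378/19 s for k = 1..19 (spacing = 19.8947 s).
Entry k is valid iff k * 378/19 <= 180 iff k <= 19 * 180 / 378 = 9.0476
n_valid = floor(9.0476) = 9
(n_stale = 19 - 9 = 10)

9


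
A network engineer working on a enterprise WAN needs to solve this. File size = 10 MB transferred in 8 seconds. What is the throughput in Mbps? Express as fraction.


Given: file = 10 MB, time = 8 s
File in Mb = 10 * 8 = 80 Mb
Throughput = 80 / 8 Mbps
Throughput = 10 Mbps

10


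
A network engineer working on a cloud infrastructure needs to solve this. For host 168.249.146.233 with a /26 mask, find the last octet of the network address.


Given: IP = 168.249.146.233, prefix = /26
Subnet mask = 255.255.255.192
Last octet of IP: 233
Last octet of mask: 192
Network last octet = 233 AND 192 = 192

192


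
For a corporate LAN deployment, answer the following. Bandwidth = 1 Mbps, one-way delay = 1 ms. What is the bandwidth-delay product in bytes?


Given: bandwidth = 1 Mbps, delay = 1 ms
BDP in bits = 1 * 10^6 * 1 / 1000
BDP in bits = 1000
BDP in bytes = 1000 / 8 = 125

125


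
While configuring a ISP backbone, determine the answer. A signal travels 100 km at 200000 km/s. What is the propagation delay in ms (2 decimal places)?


Given: distance = 100 km, speed = 200000 km/s
Delay = distance / speed = 100 / 200000 seconds
Delay in ms = 100 * 1000 / 200000
Delay = 0.5000 ms
Rounded to 2 dp = 0.50 ms

0.50


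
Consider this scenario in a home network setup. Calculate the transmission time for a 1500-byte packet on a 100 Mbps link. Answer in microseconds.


Given: packet = 1500 bytes, bandwidth = 100 Mbps
Packet in bits = 1500 * 8 = 12000 bits
Bandwidth = 100 * 10^6 = 100000000 bps
Time = 12000 / 100000000 seconds
Time in us = 12000 * 10^6 / 100000000 = 120

120


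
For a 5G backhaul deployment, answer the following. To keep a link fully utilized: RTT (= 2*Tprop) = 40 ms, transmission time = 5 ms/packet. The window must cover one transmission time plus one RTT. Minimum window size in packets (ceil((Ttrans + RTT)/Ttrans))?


Given: Ttrans = 5 ms, RTT = 40 ms (= 2 * Tprop, Tprop = 20 ms)
Time until first ACK returns = Ttrans + RTT = 5 + 40 = 45 ms
Need W * Ttrans >= Ttrans + RTT  ->  W >= (Ttrans + RTT) / Ttrans
(Ttrans + RTT) / Ttrans = 45 / 5 = 9
W_min = ceil(9) = 9

9


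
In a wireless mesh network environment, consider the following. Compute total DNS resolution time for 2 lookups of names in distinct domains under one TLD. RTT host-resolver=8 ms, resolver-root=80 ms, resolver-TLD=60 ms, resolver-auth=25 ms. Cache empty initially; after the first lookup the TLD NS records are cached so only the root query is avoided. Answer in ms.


Lookup 1 (cold cache): local + root + TLD + auth = 8 + 80 + 60 + 25 = 173 ms
Lookups 2..2 (TLD NS cached -> skip root; new domain -> still ask TLD and auth): local + TLD + auth = 8 + 60 + 25 = 93 ms each
Remaining 1 lookups: 1 * 93 = 93 ms
Total = 173 + 93 = 266 ms

266


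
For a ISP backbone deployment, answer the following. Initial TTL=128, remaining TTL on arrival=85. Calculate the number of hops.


Given: initial TTL = 128, received TTL = 85
Hops = initial TTL - received TTL
Hops = 128 - 85 = 43

43


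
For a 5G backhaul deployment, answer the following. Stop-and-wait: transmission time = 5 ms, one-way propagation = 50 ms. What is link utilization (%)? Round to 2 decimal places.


Given: Ttrans = 5 ms, Tprop = 50 ms
RTT = 2 * Tprop = 2 * 50 = 100 ms
U = Ttrans / (Ttrans + RTT)
U = 5 / (5 + 100)
U = 5 / 105 = 0.047619
U% = 4.76%

4.76


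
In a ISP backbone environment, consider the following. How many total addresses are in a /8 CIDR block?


Given: CIDR prefix /8
Host bits = 32 - 8 = 24
Total addresses = 2^24 = 16777216

16777216


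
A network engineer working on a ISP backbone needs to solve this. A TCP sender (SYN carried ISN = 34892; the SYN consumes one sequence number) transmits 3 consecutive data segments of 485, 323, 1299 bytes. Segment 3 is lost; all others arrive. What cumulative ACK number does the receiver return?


SYN uses sequence number 34892; first data byte = ISN + 1 = 34893.
Segment 1: SEQ = 34893, len = 485 B, covers [34893, 35377]
Segment 2: SEQ = 35378, len = 323 B, covers [35378, 35700]
Segment 3: SEQ = 35701, len = 1299 B, covers [35701, 36999] [LOST]
In-order data received: bytes [34893, 35700] (segments 1..2).
Segment 3 missing -> gap begins at byte 35701.
Cumulative ACK = next expected in-order byte = 34893 + 485 + 323 = 35701

35701


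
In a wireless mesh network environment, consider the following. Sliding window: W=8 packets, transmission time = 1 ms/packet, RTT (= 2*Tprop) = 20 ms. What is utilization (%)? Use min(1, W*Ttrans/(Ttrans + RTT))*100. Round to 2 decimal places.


Given: W = 8, Ttrans = 1 ms, RTT = 20 ms (= 2 * Tprop, Tprop = 10 ms)
Cycle time = Ttrans + RTT = 1 + 20 = 21 ms (first packet sent until its ACK returns)
W * Ttrans = 8 * 1 = 8 ms of sending per cycle
W * Ttrans / (Ttrans + RTT) = 8 / 21 = 0.380952
U = min(1, 0.380952) = 0.380952
U% = 38.10%

38.10


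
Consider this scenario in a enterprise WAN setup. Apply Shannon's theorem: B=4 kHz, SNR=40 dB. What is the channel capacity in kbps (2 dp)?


Given: B = 4 kHz, SNR = 40 dB
SNR linear = 10^(40/10) = 10000
1 + SNR = 10001
log2(10001) = 13.2878566418
C = 4 * 1000 * 13.2878566418 = 53151.4266 bps
C = 53.151427 kbps -> 53.15 kbps (2 dp)

53.15


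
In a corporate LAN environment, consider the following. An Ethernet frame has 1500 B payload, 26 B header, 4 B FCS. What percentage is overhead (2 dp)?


Given: payload = 1500 B, header = 26 B, trailer = 4 B
Overhead bytes = header + trailer = 26 + 4 = 30
Total frame = payload + overhead = 1500 + 30 = 1530
Overhead % = 30 / 1530 * 100 = 1.9608% -> 1.96% (2 dp)

1.96


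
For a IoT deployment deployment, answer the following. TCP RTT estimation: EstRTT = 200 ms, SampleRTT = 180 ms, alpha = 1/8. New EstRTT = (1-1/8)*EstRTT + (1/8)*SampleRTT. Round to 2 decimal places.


Given: EstRTT = 200 ms, SampleRTT = 180 ms, alpha = 1/8
New EstRTT = (1 - alpha) * EstRTT + alpha * SampleRTT
(7/8) * 200 = 175
(1/8) * 180 = 22.5
New EstRTT = 175 + 22.5 = 197.5 ms -> 197.50 ms (2 dp)

197.50


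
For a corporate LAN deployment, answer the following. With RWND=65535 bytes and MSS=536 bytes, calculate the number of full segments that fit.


Given: RWND = 65535 bytes, MSS = 536 bytes
Full segments = floor(RWND / MSS)
Full segments = floor(65535 / 536)
Full segments = floor(122.2668) = 122

122


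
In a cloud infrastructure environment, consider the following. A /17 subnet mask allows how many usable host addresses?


Given: subnet mask /17
Host bits = 32 - 17 = 15
Total addresses = 2^15 = 32768
Usable hosts = 32768 - 2 (network + broadcast) = 32766

32766


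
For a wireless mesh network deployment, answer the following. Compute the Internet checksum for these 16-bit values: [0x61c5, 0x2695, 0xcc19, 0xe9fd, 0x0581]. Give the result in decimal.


Given words: [0x61c5, 0x2695, 0xcc19, 0xe9fd, 0x0581]
Step 1: Sum all words
Raw sum = 25029 + 9877 + 52249 + 59901 + 1409 = 148465
Step 2: Fold carry: (17393 + 2) = 17395
One's complement = ~17395 & 0xFFFF = 48140

48140


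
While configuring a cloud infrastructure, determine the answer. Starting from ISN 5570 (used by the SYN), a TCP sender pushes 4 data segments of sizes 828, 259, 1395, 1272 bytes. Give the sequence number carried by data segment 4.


The SYN occupies sequence number ISN = 5570, so the first data byte is ISN + 1 = 5571.
SEQ of data segment i = (ISN + 1) + sum of payload sizes of segments 1..i-1.
Segment 1: SEQ = 5571, payload = 828 bytes
Segment 2: SEQ = 6399, payload = 259 bytes
Segment 3: SEQ = 6658, payload = 1395 bytes
Segment 4: SEQ = 8053, payload = 1272 bytes
SEQ of segment 4 = 5571 + 828 + 259 + 1395 = 8053

8053


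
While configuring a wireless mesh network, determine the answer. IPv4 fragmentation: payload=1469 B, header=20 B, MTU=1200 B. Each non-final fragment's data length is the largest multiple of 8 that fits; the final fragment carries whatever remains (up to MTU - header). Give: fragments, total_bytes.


Max data per non-final fragment = floor((MTU - header)/8)*8 = floor((1200 - 20)/8)*8 = floor(1180/8)*8 = 1176 B
Final fragment needs no 8-byte alignment: it can carry up to MTU - header = 1180 B
Non-final fragments needed = ceil((payload - 1180) / 1176) = ceil(289/1176) = ceil(0.2457) = 1
Number of fragments = 1 + 1 = 2
Fragment sizes (data): 1 * 1176 B + 293 B (last, 293 <= 1180 OK)
Total bytes sent = payload + n_frags * header = 1469 + 2*20 = 1469 + 40 = 1509 B

2, 1509


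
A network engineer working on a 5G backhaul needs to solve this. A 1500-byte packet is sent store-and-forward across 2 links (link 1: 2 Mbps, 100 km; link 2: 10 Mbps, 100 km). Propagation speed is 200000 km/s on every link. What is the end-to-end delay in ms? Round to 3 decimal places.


Packet = 1500 bytes = 12000 bits. Store-and-forward: sum (t_trans + t_prop) per link.
Link 1: t_trans = 12000/(2*10^6) s = 6.0000 ms; t_prop = 100/200000 s = 0.5000 ms; subtotal = 6.5000 ms
Link 2: t_trans = 12000/(10*10^6) s = 1.2000 ms; t_prop = 100/200000 s = 0.5000 ms; subtotal = 1.7000 ms
End-to-end = 6.5000 + 1.7000 = 8.2000 ms -> 8.200 ms (3 dp)

8.200


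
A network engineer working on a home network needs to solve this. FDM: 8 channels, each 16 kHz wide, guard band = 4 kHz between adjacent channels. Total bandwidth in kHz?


Given: 8 channels, 16 kHz each, guard = 4 kHz
Channel bandwidth = 8 * 16 = 128 kHz
Guard bands = 7 gaps * 4 kHz = 28 kHz
Total = 128 + 28 = 156 kHz

156


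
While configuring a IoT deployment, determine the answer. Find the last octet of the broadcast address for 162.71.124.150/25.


Given: IP = 162.71.124.150, prefix = /25
Host bits = 32 - 25 = 7
Network last octet = 150 AND mask = 128
Host part size = 2^7 - 1 = 127
Broadcast last octet = 128 OR 127 = 255

255


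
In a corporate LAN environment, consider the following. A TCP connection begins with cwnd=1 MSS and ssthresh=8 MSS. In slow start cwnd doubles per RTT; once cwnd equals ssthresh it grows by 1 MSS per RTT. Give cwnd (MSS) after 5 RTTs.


RTT 0: cwnd = 1 MSS (initial)
RTT 1: cwnd = 2 MSS (slow start, doubled)
RTT 2: cwnd = 4 MSS (slow start, doubled)
RTT 3: cwnd = 8 MSS (slow start, doubled)
RTT 4: cwnd = 9 MSS (congestion avoidance, +1)
RTT 5: cwnd = 10 MSS (congestion avoidance, +1)

10


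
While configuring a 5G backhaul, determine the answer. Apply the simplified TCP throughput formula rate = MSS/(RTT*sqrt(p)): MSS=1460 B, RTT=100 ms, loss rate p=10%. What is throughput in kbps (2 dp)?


Given: MSS = 1460 bytes, RTT = 100 ms, loss = 10%
RTT in seconds = 100 / 1000 = 0.1
Loss rate = 10% = 0.1
sqrt(loss) = sqrt(0.1) = 0.316227766017
Throughput (bytes/s) = 1460 / (0.1 * 0.316227766017) = 46169.2538
Throughput (kbps) = 46169.2538 * 8 / 1000 = 369.354031 -> 369.35 kbps (2 dp)

369.35


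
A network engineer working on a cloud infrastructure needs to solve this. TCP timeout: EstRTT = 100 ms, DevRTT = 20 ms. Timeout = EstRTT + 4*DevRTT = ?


Given: EstRTT = 100 ms, DevRTT = 20 ms
Timeout = EstRTT + 4 * DevRTT
4 * DevRTT = 4 * 20 = 80
Timeout = 100 + 80 = 180 ms

180


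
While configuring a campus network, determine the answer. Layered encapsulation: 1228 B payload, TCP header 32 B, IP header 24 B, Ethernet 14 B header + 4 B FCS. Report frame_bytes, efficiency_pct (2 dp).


TCP segment = 1228 + 32 = 1260 B
IP packet = 1260 + 24 = 1284 B
Ethernet frame = 1284 + 14 + 4 = 1302 B
Efficiency = app / frame = 1228 / 1302 = 0.943164 = 94.3164% -> 94.32% (2 dp)

1302, 94.32


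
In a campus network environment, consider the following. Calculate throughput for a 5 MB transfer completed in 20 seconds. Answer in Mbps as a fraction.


Given: file = 5 MB, time = 20 s
File in Mb = 5 * 8 = 40 Mb
Throughput = 40 / 20 Mbps
Throughput = 2 Mbps

2


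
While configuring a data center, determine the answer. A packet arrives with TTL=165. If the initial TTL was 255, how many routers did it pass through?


Given: initial TTL = 255, received TTL = 165
Hops = initial TTL - received TTL
Hops = 255 - 165 = 90

90


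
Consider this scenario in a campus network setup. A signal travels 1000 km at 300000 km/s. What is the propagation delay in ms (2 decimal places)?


Given: distance = 1000 km, speed = 300000 km/s
Delay = distance / speed = 1000 / 300000 seconds
Delay in ms = 1000 * 1000 / 300000
Delay = 3.3333 ms
Rounded to 2 dp = 3.33 ms

3.33


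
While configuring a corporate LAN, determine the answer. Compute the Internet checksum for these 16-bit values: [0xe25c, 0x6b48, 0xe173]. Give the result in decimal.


Given words: [0xe25c, 0x6b48, 0xe173]
Step 1: Sum all words
Raw sum = 57948 + 27464 + 57715 = 143127
Step 2: Fold carry: (12055 + 2) = 12057
One's complement = ~12057 & 0xFFFF = 53478

53478


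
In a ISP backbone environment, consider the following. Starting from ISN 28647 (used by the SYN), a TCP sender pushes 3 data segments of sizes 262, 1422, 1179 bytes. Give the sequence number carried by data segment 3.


The SYN occupies sequence number ISN = 28647, so the first data byte is ISN + 1 = 28648.
SEQ of data segment i = (ISN + 1) + sum of payload sizes of segments 1..i-1.
Segment 1: SEQ = 28648, payload = 262 bytes
Segment 2: SEQ = 28910, payload = 1422 bytes
Segment 3: SEQ = 30332, payload = 1179 bytes
SEQ of segment 3 = 28648 + 262 + 1422 = 30332

30332


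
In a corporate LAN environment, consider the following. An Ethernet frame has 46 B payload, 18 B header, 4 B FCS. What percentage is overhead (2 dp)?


Given: payload = 46 B, header = 18 B, trailer = 4 B
Overhead bytes = header + trailer = 18 + 4 = 22
Total frame = payload + overhead = 46 + 22 = 68
Overhead % = 22 / 68 * 100 = 32.3529% -> 32.35% (2 dp)

32.35


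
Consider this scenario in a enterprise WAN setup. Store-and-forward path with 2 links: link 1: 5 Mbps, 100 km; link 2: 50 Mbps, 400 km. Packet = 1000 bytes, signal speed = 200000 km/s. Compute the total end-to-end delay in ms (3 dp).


Packet = 1000 bytes = 8000 bits. Store-and-forward: sum (t_trans + t_prop) per link.
Link 1: t_trans = 8000/(5*10^6) s = 1.6000 ms; t_prop = 100/200000 s = 0.5000 ms; subtotal = 2.1000 ms
Link 2: t_trans = 8000/(50*10^6) s = 0.1600 ms; t_prop = 400/200000 s = 2.0000 ms; subtotal = 2.1600 ms
End-to-end = 2.1000 + 2.1600 = 4.2600 ms -> 4.260 ms (3 dp)

4.260


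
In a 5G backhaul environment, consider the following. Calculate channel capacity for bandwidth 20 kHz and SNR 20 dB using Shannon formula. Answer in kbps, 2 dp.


Given: B = 20 kHz, SNR = 20 dB
SNR linear = 10^(20/10) = 100
1 + SNR = 101
log2(101) = 6.6582114828
C = 20 * 1000 * 6.6582114828 = 133164.2297 bps
C = 133.164230 kbps -> 133.16 kbps (2 dp)

133.16


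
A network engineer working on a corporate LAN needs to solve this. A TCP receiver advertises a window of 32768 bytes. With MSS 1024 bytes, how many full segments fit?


Given: RWND = 32768 bytes, MSS = 1024 bytes
Full segments = floor(RWND / MSS)
Full segments = floor(32768 / 1024)
Full segments = floor(32.0) = 32

32


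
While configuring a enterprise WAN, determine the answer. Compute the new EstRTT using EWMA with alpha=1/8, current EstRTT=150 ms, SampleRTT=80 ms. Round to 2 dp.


Given: EstRTT = 150 ms, SampleRTT = 80 ms, alpha = 1/8
New EstRTT = (1 - alpha) * EstRTT + alpha * SampleRTT
(7/8) * 150 = 131.25
(1/8) * 80 = 10
New EstRTT = 131.25 + 10 = 141.25 ms -> 141.25 ms (2 dp)

141.25


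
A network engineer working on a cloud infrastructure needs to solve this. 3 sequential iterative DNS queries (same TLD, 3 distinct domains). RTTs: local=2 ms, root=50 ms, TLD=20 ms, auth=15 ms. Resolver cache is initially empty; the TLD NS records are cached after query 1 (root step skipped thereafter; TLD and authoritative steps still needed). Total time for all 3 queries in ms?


Lookup 1 (cold cache): local + root + TLD + auth = 2 + 50 + 20 + 15 = 87 ms
Lookups 2..3 (TLD NS cached -> skip root; new domain -> still ask TLD and auth): local + TLD + auth = 2 + 20 + 15 = 37 ms each
Remaining 2 lookups: 2 * 37 = 74 ms
Total = 87 + 74 = 161 ms

161


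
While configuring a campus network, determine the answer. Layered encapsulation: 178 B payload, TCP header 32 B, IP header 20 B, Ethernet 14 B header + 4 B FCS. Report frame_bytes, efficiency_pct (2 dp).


TCP segment = 178 + 32 = 210 B
IP packet = 210 + 20 = 230 B
Ethernet frame = 230 + 14 + 4 = 248 B
Efficiency = app / frame = 178 / 248 = 0.717742 = 71.7742% -> 71.77% (2 dp)

248, 71.77


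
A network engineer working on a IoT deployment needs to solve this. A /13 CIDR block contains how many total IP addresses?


Given: CIDR prefix /13
Host bits = 32 - 13 = 19
Total addresses = 2^19 = 524288

524288


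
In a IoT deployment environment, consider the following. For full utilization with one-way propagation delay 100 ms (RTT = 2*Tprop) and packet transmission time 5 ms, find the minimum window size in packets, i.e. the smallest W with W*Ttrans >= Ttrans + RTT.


Given: Ttrans = 5 ms, RTT = 200 ms (= 2 * Tprop, Tprop = 100 ms)
Time until first ACK returns = Ttrans + RTT = 5 + 200 = 205 ms
Need W * Ttrans >= Ttrans + RTT  ->  W >= (Ttrans + RTT) / Ttrans
(Ttrans + RTT) / Ttrans = 205 / 5 = 41
W_min = ceil(41) = 41

41


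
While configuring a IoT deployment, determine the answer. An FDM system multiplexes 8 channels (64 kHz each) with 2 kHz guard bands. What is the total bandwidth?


Given: 8 channels, 64 kHz each, guard = 2 kHz
Channel bandwidth = 8 * 64 = 512 kHz
Guard bands = 7 gaps * 2 kHz = 14 kHz
Total = 512 + 14 = 526 kHz

526


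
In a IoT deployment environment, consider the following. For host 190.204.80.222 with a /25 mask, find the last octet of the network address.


Given: IP = 190.204.80.222, prefix = /25
Subnet mask = 255.255.255.128
Last octet of IP: 222
Last octet of mask: 128
Network last octet = 222 AND 128 = 128

128


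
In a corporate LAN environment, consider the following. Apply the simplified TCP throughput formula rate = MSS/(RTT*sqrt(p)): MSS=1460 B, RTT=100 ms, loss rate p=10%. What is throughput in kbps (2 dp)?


Given: MSS = 1460 bytes, RTT = 100 ms, loss = 10%
RTT in seconds = 100 / 1000 = 0.1
Loss rate = 10% = 0.1
sqrt(loss) = sqrt(0.1) = 0.316227766017
Throughput (bytes/s) = 1460 / (0.1 * 0.316227766017) = 46169.2538
Throughput (kbps) = 46169.2538 * 8 / 1000 = 369.354031 -> 369.35 kbps (2 dp)

369.35


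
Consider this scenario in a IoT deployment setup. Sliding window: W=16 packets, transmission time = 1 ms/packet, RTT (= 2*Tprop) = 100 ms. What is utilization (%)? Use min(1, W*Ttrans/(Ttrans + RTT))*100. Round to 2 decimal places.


Given: W = 16, Ttrans = 1 ms, RTT = 100 ms (= 2 * Tprop, Tprop = 50 ms)
Cycle time = Ttrans + RTT = 1 + 100 = 101 ms (first packet sent until its ACK returns)
W * Ttrans = 16 * 1 = 16 ms of sending per cycle
W * Ttrans / (Ttrans + RTT) = 16 / 101 = 0.158416
U = min(1, 0.158416) = 0.158416
U% = 15.84%

15.84


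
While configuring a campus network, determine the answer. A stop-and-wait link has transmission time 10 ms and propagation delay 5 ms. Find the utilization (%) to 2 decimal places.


Given: Ttrans = 10 ms, Tprop = 5 ms
RTT = 2 * Tprop = 2 * 5 = 10 ms
U = Ttrans / (Ttrans + RTT)
U = 10 / (10 + 10)
U = 10 / 20 = 0.5
U% = 50.00%

50.00


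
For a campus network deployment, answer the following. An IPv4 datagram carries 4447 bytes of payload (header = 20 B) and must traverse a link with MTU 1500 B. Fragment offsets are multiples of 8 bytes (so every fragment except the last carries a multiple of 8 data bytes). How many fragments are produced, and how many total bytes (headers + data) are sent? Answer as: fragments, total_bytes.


Max data per non-final fragment = floor((MTU - header)/8)*8 = floor((1500 - 20)/8)*8 = floor(1480/8)*8 = 1480 B
Final fragment needs no 8-byte alignment: it can carry up to MTU - header = 1480 B
Non-final fragments needed = ceil((payload - 1480) / 1480) = ceil(2967/1480) = ceil(2.0047) = 3
Number of fragments = 3 + 1 = 4
Fragment sizes (data): 3 * 1480 B + 7 B (last, 7 <= 1480 OK)
Total bytes sent = payload + n_frags * header = 4447 + 4*20 = 4447 + 80 = 4527 B

4, 4527


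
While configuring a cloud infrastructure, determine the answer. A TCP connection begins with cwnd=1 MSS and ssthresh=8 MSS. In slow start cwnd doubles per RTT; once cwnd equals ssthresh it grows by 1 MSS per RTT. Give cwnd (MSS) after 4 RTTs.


RTT 0: cwnd = 1 MSS (initial)
RTT 1: cwnd = 2 MSS (slow start, doubled)
RTT 2: cwnd = 4 MSS (slow start, doubled)
RTT 3: cwnd = 8 MSS (slow start, doubled)
RTT 4: cwnd = 9 MSS (congestion avoidance, +1)

9


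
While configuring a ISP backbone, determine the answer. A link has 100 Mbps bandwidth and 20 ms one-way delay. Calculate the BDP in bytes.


Given: bandwidth = 100 Mbps, delay = 20 ms
BDP in bits = 100 * 10^6 * 20 / 1000
BDP in bits = 2000000
BDP in bytes = 2000000 / 8 = 250000

250000


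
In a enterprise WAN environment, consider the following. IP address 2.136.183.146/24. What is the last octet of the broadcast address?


Given: IP = 2.136.183.146, prefix = /24
Host bits = 32 - 24 = 8
Network last octet = 146 AND mask = 0
Host part size = 2^8 - 1 = 255
Broadcast last octet = 0 OR 255 = 255

255


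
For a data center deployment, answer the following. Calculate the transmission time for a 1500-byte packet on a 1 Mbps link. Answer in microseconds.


Given: packet = 1500 bytes, bandwidth = 1 Mbps
Packet in bits = 1500 * 8 = 12000 bits
Bandwidth = 1 * 10^6 = 1000000 bps
Time = 12000 / 1000000 seconds
Time in us = 12000 * 10^6 / 1000000 = 12000

12000


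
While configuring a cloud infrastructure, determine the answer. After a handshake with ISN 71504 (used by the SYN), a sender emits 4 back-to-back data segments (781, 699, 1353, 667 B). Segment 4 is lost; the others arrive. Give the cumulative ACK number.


SYN uses sequence number 71504; first data byte = ISN + 1 = 71505.
Segment 1: SEQ = 71505, len = 781 B, covers [71505, 72285]
Segment 2: SEQ = 72286, len = 699 B, covers [72286, 72984]
Segment 3: SEQ = 72985, len = 1353 B, covers [72985, 74337]
Segment 4: SEQ = 74338, len = 667 B, covers [74338, 75004] [LOST]
In-order data received: bytes [71505, 74337] (segments 1..3).
Segment 4 missing -> gap begins at byte 74338.
Cumulative ACK = next expected in-order byte = 71505 + 781 + 699 + 1353 = 74338

74338


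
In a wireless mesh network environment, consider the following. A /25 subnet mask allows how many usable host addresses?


Given: subnet mask /25
Host bits = 32 - 25 = 7
Total addresses = 2^7 = 128
Usable hosts = 128 - 2 (network + broadcast) = 126

126


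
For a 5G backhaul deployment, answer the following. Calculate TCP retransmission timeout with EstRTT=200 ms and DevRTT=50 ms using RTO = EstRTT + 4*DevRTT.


Given: EstRTT = 200 ms, DevRTT = 50 ms
Timeout = EstRTT + 4 * DevRTT
4 * DevRTT = 4 * 50 = 200
Timeout = 200 + 200 = 400 ms

400


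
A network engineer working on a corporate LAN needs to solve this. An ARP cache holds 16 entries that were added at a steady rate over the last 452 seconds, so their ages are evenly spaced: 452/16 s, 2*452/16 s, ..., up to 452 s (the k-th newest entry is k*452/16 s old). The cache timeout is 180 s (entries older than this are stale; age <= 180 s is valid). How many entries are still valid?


Ages are k * 452/16 s for k = 1..16 (spacing = 28.2500 s).
Entry k is valid iff k * 452/16 <= 180 iff k <= 16 * 180 / 452 = 6.3717
n_valid = floor(6.3717) = 6
(n_stale = 16 - 6 = 10)

6


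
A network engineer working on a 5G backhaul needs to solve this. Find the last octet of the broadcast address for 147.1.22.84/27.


Given: IP = 147.1.22.84, prefix = /27
Host bits = 32 - 27 = 5
Network last octet = 84 AND mask = 64
Host part size = 2^5 - 1 = 31
Broadcast last octet = 64 OR 31 = 95

95


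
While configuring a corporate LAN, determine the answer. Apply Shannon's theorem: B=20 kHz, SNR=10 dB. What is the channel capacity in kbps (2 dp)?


Given: B = 20 kHz, SNR = 10 dB
SNR linear = 10^(10/10) = 10
1 + SNR = 11
log2(11) = 3.4594316186
C = 20 * 1000 * 3.4594316186 = 69188.6324 bps
C = 69.188632 kbps -> 69.19 kbps (2 dp)

69.19


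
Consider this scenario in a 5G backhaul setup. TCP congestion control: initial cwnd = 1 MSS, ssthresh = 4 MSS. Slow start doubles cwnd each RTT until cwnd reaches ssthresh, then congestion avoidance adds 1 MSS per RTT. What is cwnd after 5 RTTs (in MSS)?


RTT 0: cwnd = 1 MSS (initial)
RTT 1: cwnd = 2 MSS (slow start, doubled)
RTT 2: cwnd = 4 MSS (slow start, doubled)
RTT 3: cwnd = 5 MSS (congestion avoidance, +1)
RTT 4: cwnd = 6 MSS (congestion avoidance, +1)
RTT 5: cwnd = 7 MSS (congestion avoidance, +1)

7


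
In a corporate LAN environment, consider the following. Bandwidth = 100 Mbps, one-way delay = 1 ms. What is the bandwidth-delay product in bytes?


Given: bandwidth = 100 Mbps, delay = 1 ms
BDP in bits = 100 * 10^6 * 1 / 1000
BDP in bits = 100000
BDP in bytes = 100000 / 8 = 12500

12500


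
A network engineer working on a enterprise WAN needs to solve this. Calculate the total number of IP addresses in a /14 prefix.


Given: CIDR prefix /14
Host bits = 32 - 14 = 18
Total addresses = 2^18 = 262144

262144


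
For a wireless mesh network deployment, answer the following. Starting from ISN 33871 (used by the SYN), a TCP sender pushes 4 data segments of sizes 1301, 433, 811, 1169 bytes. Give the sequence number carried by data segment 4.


The SYN occupies sequence number ISN = 33871, so the first data byte is ISN + 1 = 33872.
SEQ of data segment i = (ISN + 1) + sum of payload sizes of segments 1..i-1.
Segment 1: SEQ = 33872, payload = 1301 bytes
Segment 2: SEQ = 35173, payload = 433 bytes
Segment 3: SEQ = 35606, payload = 811 bytes
Segment 4: SEQ = 36417, payload = 1169 bytes
SEQ of segment 4 = 33872 + 1301 + 433 + 811 = 36417

36417


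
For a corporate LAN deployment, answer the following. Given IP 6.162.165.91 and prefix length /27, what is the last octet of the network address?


Given: IP = 6.162.165.91, prefix = /27
Subnet mask = 255.255.255.224
Last octet of IP: 91
Last octet of mask: 224
Network last octet = 91 AND 224 = 64

64


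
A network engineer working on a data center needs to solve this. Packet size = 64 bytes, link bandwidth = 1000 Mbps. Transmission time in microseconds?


Given: packet = 64 bytes, bandwidth = 1000 Mbps
Packet in bits = 64 * 8 = 512 bits
Bandwidth = 1000 * 10^6 = 1000000000 bps
Time = 512 / 1000000000 seconds
Time in us = 512 * 10^6 / 1000000000 = 0.512

0.512


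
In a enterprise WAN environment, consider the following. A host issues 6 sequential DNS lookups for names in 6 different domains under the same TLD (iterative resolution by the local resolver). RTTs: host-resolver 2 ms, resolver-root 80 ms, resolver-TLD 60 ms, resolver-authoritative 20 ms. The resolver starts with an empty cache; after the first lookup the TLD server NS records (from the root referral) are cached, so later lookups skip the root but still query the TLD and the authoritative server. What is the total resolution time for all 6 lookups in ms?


Lookup 1 (cold cache): local + root + TLD + auth = 2 + 80 + 60 + 20 = 162 ms
Lookups 2..6 (TLD NS cached -> skip root; new domain -> still ask TLD and auth): local + TLD + auth = 2 + 60 + 20 = 82 ms each
Remaining 5 lookups: 5 * 82 = 410 ms
Total = 162 + 410 = 572 ms

572


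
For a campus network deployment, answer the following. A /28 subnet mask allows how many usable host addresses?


Given: subnet mask /28
Host bits = 32 - 28 = 4
Total addresses = 2^4 = 16
Usable hosts = 16 - 2 (network + broadcast) = 14

14


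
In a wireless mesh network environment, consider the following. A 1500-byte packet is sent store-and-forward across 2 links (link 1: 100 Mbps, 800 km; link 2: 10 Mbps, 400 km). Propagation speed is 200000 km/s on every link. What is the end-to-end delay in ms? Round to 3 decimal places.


Packet = 1500 bytes = 12000 bits. Store-and-forward: sum (t_trans + t_prop) per link.
Link 1: t_trans = 12000/(100*10^6) s = 0.1200 ms; t_prop = 800/200000 s = 4.0000 ms; subtotal = 4.1200 ms
Link 2: t_trans = 12000/(10*10^6) s = 1.2000 ms; t_prop = 400/200000 s = 2.0000 ms; subtotal = 3.2000 ms
End-to-end = 4.1200 + 3.2000 = 7.3200 ms -> 7.320 ms (3 dp)

7.320


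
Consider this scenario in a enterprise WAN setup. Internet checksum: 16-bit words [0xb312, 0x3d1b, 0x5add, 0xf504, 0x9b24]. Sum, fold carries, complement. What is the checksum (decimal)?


Given words: [0xb312, 0x3d1b, 0x5add, 0xf504, 0x9b24]
Step 1: Sum all words
Raw sum = 45842 + 15643 + 23261 + 62724 + 39716 = 187186
Step 2: Fold carry: (56114 + 2) = 56116
One's complement = ~56116 & 0xFFFF = 9419

9419


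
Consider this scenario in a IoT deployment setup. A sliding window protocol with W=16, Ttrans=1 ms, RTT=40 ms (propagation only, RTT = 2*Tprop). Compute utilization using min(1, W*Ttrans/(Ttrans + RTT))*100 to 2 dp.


Given: W = 16, Ttrans = 1 ms, RTT = 40 ms (= 2 * Tprop, Tprop = 20 ms)
Cycle time = Ttrans + RTT = 1 + 40 = 41 ms (first packet sent until its ACK returns)
W * Ttrans = 16 * 1 = 16 ms of sending per cycle
W * Ttrans / (Ttrans + RTT) = 16 / 41 = 0.390244
U = min(1, 0.390244) = 0.390244
U% = 39.02%

39.02


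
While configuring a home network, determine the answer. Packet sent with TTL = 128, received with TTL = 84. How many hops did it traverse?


Given: initial TTL = 128, received TTL = 84
Hops = initial TTL - received TTL
Hops = 128 - 84 = 44

44


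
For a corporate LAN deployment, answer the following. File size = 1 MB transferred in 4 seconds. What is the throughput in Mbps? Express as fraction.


Given: file = 1 MB, time = 4 s
File in Mb = 1 * 8 = 8 Mb
Throughput = 8 / 4 Mbps
Throughput = 2 Mbps

2


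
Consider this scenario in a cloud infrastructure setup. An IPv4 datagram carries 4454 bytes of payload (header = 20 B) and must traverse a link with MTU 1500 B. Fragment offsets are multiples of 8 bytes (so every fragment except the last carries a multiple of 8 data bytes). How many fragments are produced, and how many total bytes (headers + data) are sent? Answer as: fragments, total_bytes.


Max data per non-final fragment = floor((MTU - header)/8)*8 = floor((1500 - 20)/8)*8 = floor(1480/8)*8 = 1480 B
Final fragment needs no 8-byte alignment: it can carry up to MTU - header = 1480 B
Non-final fragments needed = ceil((payload - 1480) / 1480) = ceil(2974/1480) = ceil(2.0095) = 3
Number of fragments = 3 + 1 = 4
Fragment sizes (data): 3 * 1480 B + 14 B (last, 14 <= 1480 OK)
Total bytes sent = payload + n_frags * header = 4454 + 4*20 = 4454 + 80 = 4534 B

4, 4534


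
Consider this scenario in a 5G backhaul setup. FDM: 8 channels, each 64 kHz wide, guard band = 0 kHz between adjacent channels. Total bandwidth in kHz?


Given: 8 channels, 64 kHz each, guard = 0 kHz
Channel bandwidth = 8 * 64 = 512 kHz
Guard bands = 7 gaps * 0 kHz = 0 kHz
Total = 512 + 0 = 512 kHz

512


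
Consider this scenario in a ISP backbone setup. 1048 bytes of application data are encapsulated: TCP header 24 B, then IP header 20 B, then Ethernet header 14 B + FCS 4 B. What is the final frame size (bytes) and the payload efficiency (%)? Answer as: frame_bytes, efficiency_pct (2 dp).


TCP segment = 1048 + 24 = 1072 B
IP packet = 1072 + 20 = 1092 B
Ethernet frame = 1092 + 14 + 4 = 1110 B
Efficiency = app / frame = 1048 / 1110 = 0.944144 = 94.4144% -> 94.41% (2 dp)

1110, 94.41
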